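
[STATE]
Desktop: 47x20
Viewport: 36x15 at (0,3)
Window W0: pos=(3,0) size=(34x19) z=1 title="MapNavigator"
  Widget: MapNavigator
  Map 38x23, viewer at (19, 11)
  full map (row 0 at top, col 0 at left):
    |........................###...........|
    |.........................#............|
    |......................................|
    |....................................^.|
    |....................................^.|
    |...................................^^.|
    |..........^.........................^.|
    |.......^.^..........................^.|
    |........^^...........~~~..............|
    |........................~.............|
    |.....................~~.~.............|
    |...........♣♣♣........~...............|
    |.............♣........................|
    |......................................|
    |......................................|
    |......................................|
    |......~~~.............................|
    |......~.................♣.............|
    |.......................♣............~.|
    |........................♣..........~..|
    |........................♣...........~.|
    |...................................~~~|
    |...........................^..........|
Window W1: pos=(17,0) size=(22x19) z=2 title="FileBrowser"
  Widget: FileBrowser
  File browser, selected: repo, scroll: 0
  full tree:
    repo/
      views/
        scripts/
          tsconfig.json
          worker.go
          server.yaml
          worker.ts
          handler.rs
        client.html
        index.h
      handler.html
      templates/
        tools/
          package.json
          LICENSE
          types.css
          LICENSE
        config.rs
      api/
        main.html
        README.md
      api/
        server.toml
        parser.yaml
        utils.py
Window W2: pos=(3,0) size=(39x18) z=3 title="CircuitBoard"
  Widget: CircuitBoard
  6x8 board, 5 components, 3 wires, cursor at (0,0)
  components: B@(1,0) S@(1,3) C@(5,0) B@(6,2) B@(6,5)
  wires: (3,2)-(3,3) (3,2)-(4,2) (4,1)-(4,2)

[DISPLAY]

   ┃   0 1 2 3 4 5                  
   ┃0  [.]                          
   ┃                                
   ┃1   B           S               
   ┃                                
   ┃2                               
   ┃                                
   ┃3           · ─ ·               
   ┃            │                   
   ┃4       · ─ ·                   
   ┃                                
   ┃5   C                           
   ┃                                
   ┃6           B           B       
   ┗━━━━━━━━━━━━━━━━━━━━━━━━━━━━━━━━


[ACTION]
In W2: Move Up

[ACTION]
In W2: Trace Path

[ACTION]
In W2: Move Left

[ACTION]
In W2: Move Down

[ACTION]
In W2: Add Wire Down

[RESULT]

   ┃   0 1 2 3 4 5                  
   ┃0                               
   ┃                                
   ┃1  [B]          S               
   ┃    │                           
   ┃2   ·                           
   ┃                                
   ┃3           · ─ ·               
   ┃            │                   
   ┃4       · ─ ·                   
   ┃                                
   ┃5   C                           
   ┃                                
   ┃6           B           B       
   ┗━━━━━━━━━━━━━━━━━━━━━━━━━━━━━━━━


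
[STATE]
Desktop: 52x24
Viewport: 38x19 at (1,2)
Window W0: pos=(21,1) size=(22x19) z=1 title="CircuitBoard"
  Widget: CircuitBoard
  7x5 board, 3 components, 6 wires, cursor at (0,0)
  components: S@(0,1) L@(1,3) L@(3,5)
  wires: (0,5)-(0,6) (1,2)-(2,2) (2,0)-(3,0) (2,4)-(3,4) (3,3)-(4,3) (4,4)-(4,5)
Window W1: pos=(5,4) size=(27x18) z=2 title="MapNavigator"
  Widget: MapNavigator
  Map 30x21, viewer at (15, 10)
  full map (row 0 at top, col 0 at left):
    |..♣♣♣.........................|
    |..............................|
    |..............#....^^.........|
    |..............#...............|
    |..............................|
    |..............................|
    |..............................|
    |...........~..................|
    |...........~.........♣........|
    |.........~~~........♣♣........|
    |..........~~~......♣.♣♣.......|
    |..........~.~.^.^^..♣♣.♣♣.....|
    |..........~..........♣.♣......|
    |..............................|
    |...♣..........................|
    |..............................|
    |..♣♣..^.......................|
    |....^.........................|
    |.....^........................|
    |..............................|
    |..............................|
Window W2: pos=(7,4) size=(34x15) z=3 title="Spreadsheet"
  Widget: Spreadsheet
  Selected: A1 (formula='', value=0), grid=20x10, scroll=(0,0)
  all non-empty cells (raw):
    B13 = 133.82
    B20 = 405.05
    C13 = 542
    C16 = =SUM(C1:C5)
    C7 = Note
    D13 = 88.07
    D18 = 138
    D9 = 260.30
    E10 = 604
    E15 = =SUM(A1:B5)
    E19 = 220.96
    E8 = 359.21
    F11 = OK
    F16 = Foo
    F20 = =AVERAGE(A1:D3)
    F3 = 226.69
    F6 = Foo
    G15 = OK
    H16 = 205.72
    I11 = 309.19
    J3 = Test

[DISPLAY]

                    ┃ CircuitBoard    
                    ┠─────────────────
    ┏━┏━━━━━━━━━━━━━━━━━━━━━━━━━━━━━━━
    ┃ ┃ Spreadsheet                   
    ┠─┠───────────────────────────────
    ┃.┃A1:                            
    ┃.┃       A       B       C       
    ┃.┃-------------------------------
    ┃.┃  1      [0]       0       0   
    ┃.┃  2        0       0       0   
    ┃.┃  3        0       0       0   
    ┃.┃  4        0       0       0   
    ┃.┃  5        0       0       0   
    ┃.┃  6        0       0       0   
    ┃.┃  7        0       0Note       
    ┃.┃  8        0       0       0   
    ┃♣┗━━━━━━━━━━━━━━━━━━━━━━━━━━━━━━━
    ┃.........................┃━━━━━━━
    ┃♣..^.....................┃       


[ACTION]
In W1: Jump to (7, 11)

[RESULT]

                    ┃ CircuitBoard    
                    ┠─────────────────
    ┏━┏━━━━━━━━━━━━━━━━━━━━━━━━━━━━━━━
    ┃ ┃ Spreadsheet                   
    ┠─┠───────────────────────────────
    ┃ ┃A1:                            
    ┃ ┃       A       B       C       
    ┃ ┃-------------------------------
    ┃ ┃  1      [0]       0       0   
    ┃ ┃  2        0       0       0   
    ┃ ┃  3        0       0       0   
    ┃ ┃  4        0       0       0   
    ┃ ┃  5        0       0       0   
    ┃ ┃  6        0       0       0   
    ┃ ┃  7        0       0Note       
    ┃ ┃  8        0       0       0   
    ┃ ┗━━━━━━━━━━━━━━━━━━━━━━━━━━━━━━━
    ┃     ..♣♣..^.............┃━━━━━━━
    ┃     ....^...............┃       


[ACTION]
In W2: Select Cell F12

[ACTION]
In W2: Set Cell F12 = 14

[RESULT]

                    ┃ CircuitBoard    
                    ┠─────────────────
    ┏━┏━━━━━━━━━━━━━━━━━━━━━━━━━━━━━━━
    ┃ ┃ Spreadsheet                   
    ┠─┠───────────────────────────────
    ┃ ┃F12: 14                        
    ┃ ┃       A       B       C       
    ┃ ┃-------------------------------
    ┃ ┃  1        0       0       0   
    ┃ ┃  2        0       0       0   
    ┃ ┃  3        0       0       0   
    ┃ ┃  4        0       0       0   
    ┃ ┃  5        0       0       0   
    ┃ ┃  6        0       0       0   
    ┃ ┃  7        0       0Note       
    ┃ ┃  8        0       0       0   
    ┃ ┗━━━━━━━━━━━━━━━━━━━━━━━━━━━━━━━
    ┃     ..♣♣..^.............┃━━━━━━━
    ┃     ....^...............┃       


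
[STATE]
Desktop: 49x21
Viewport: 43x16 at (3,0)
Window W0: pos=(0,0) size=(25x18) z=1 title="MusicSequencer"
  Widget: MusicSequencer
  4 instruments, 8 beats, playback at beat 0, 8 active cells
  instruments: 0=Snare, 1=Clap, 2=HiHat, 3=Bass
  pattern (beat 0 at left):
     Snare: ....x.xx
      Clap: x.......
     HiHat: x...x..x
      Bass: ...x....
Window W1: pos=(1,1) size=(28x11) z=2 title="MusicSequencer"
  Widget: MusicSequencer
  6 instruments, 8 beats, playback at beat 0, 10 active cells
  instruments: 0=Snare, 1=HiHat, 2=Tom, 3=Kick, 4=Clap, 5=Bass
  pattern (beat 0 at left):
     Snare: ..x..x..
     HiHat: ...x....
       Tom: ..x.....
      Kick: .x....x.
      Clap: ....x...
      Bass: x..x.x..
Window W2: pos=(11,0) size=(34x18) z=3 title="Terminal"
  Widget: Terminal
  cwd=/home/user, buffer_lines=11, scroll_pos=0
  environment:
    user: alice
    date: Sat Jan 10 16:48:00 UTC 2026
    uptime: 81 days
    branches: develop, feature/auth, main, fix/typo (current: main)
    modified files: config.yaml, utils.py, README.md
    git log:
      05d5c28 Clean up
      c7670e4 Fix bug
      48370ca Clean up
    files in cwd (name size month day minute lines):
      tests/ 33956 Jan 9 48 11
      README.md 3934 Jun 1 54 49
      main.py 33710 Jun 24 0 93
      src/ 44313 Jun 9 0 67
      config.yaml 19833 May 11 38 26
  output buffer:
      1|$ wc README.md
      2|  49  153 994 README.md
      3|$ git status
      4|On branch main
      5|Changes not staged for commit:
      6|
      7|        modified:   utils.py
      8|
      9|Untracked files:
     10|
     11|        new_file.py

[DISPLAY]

━━━━━━━━┏━━━━━━━━━━━━━━━━━━━━━━━━━━━━━━━━┓ 
━━━━━━━━┃ Terminal                       ┃ 
MusicSeq┠────────────────────────────────┨ 
────────┃$ wc README.md                  ┃ 
     ▼12┃  49  153 994 README.md         ┃ 
Snare··█┃$ git status                    ┃ 
HiHat···┃On branch main                  ┃ 
  Tom··█┃Changes not staged for commit:  ┃ 
 Kick·█·┃                                ┃ 
 Clap···┃        modified:   utils.py    ┃ 
 Bass█··┃                                ┃ 
━━━━━━━━┃Untracked files:                ┃ 
        ┃                                ┃ 
        ┃        new_file.py             ┃ 
        ┃$ █                             ┃ 
        ┃                                ┃ 


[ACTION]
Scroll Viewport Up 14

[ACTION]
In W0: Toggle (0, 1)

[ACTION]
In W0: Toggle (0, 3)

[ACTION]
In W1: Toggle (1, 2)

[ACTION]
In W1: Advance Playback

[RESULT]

━━━━━━━━┏━━━━━━━━━━━━━━━━━━━━━━━━━━━━━━━━┓ 
━━━━━━━━┃ Terminal                       ┃ 
MusicSeq┠────────────────────────────────┨ 
────────┃$ wc README.md                  ┃ 
     0▼2┃  49  153 994 README.md         ┃ 
Snare··█┃$ git status                    ┃ 
HiHat··█┃On branch main                  ┃ 
  Tom··█┃Changes not staged for commit:  ┃ 
 Kick·█·┃                                ┃ 
 Clap···┃        modified:   utils.py    ┃ 
 Bass█··┃                                ┃ 
━━━━━━━━┃Untracked files:                ┃ 
        ┃                                ┃ 
        ┃        new_file.py             ┃ 
        ┃$ █                             ┃ 
        ┃                                ┃ 


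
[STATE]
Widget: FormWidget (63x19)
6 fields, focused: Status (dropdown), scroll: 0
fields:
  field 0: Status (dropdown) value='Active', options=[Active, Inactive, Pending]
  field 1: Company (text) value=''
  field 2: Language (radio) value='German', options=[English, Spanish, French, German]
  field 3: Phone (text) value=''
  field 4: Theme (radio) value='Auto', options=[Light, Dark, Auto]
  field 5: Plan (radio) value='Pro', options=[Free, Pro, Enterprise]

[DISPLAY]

> Status:     [Active                                        ▼]
  Company:    [                                               ]
  Language:   ( ) English  ( ) Spanish  ( ) French  (●) German 
  Phone:      [                                               ]
  Theme:      ( ) Light  ( ) Dark  (●) Auto                    
  Plan:       ( ) Free  (●) Pro  ( ) Enterprise                
                                                               
                                                               
                                                               
                                                               
                                                               
                                                               
                                                               
                                                               
                                                               
                                                               
                                                               
                                                               
                                                               


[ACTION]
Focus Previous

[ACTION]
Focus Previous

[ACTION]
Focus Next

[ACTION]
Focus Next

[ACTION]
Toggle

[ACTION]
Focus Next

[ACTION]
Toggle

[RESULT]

  Status:     [Active                                        ▼]
> Company:    [                                               ]
  Language:   ( ) English  ( ) Spanish  ( ) French  (●) German 
  Phone:      [                                               ]
  Theme:      ( ) Light  ( ) Dark  (●) Auto                    
  Plan:       ( ) Free  (●) Pro  ( ) Enterprise                
                                                               
                                                               
                                                               
                                                               
                                                               
                                                               
                                                               
                                                               
                                                               
                                                               
                                                               
                                                               
                                                               


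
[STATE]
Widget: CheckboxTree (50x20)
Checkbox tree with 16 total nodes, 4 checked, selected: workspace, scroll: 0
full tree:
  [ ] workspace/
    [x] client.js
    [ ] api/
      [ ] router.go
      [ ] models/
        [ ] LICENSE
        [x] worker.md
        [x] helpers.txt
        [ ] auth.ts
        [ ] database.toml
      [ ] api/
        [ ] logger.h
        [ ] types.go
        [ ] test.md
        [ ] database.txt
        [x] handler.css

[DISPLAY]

>[-] workspace/                                   
   [x] client.js                                  
   [-] api/                                       
     [ ] router.go                                
     [-] models/                                  
       [ ] LICENSE                                
       [x] worker.md                              
       [x] helpers.txt                            
       [ ] auth.ts                                
       [ ] database.toml                          
     [-] api/                                     
       [ ] logger.h                               
       [ ] types.go                               
       [ ] test.md                                
       [ ] database.txt                           
       [x] handler.css                            
                                                  
                                                  
                                                  
                                                  


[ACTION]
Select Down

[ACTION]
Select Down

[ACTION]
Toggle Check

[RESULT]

 [x] workspace/                                   
   [x] client.js                                  
>  [x] api/                                       
     [x] router.go                                
     [x] models/                                  
       [x] LICENSE                                
       [x] worker.md                              
       [x] helpers.txt                            
       [x] auth.ts                                
       [x] database.toml                          
     [x] api/                                     
       [x] logger.h                               
       [x] types.go                               
       [x] test.md                                
       [x] database.txt                           
       [x] handler.css                            
                                                  
                                                  
                                                  
                                                  


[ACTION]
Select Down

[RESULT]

 [x] workspace/                                   
   [x] client.js                                  
   [x] api/                                       
>    [x] router.go                                
     [x] models/                                  
       [x] LICENSE                                
       [x] worker.md                              
       [x] helpers.txt                            
       [x] auth.ts                                
       [x] database.toml                          
     [x] api/                                     
       [x] logger.h                               
       [x] types.go                               
       [x] test.md                                
       [x] database.txt                           
       [x] handler.css                            
                                                  
                                                  
                                                  
                                                  


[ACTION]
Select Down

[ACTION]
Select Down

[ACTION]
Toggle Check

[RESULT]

 [-] workspace/                                   
   [x] client.js                                  
   [-] api/                                       
     [x] router.go                                
     [-] models/                                  
>      [ ] LICENSE                                
       [x] worker.md                              
       [x] helpers.txt                            
       [x] auth.ts                                
       [x] database.toml                          
     [x] api/                                     
       [x] logger.h                               
       [x] types.go                               
       [x] test.md                                
       [x] database.txt                           
       [x] handler.css                            
                                                  
                                                  
                                                  
                                                  


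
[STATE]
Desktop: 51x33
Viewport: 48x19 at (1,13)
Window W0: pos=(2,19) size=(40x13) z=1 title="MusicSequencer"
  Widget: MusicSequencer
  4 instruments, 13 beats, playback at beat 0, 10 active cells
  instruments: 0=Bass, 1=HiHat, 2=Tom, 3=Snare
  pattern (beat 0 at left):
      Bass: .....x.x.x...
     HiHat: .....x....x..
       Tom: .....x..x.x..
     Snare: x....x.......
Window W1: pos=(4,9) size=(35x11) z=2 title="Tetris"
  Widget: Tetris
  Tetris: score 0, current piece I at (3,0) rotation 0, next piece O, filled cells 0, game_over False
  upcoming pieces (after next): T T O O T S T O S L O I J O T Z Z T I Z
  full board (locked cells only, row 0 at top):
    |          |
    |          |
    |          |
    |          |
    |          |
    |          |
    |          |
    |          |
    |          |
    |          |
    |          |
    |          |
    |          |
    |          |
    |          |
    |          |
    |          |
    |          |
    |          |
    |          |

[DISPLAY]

   ┃          │▓▓                    ┃          
   ┃          │▓▓                    ┃          
   ┃          │                      ┃          
   ┃          │                      ┃          
   ┃          │                      ┃          
   ┃          │Score:                ┃          
 ┏━┗━━━━━━━━━━━━━━━━━━━━━━━━━━━━━━━━━┛━━┓       
 ┃ MusicSequencer                       ┃       
 ┠──────────────────────────────────────┨       
 ┃      ▼123456789012                   ┃       
 ┃  Bass·····█·█·█···                   ┃       
 ┃ HiHat·····█····█··                   ┃       
 ┃   Tom·····█··█·█··                   ┃       
 ┃ Snare█····█·······                   ┃       
 ┃                                      ┃       
 ┃                                      ┃       
 ┃                                      ┃       
 ┃                                      ┃       
 ┗━━━━━━━━━━━━━━━━━━━━━━━━━━━━━━━━━━━━━━┛       


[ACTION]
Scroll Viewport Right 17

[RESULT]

 ┃          │▓▓                    ┃            
 ┃          │▓▓                    ┃            
 ┃          │                      ┃            
 ┃          │                      ┃            
 ┃          │                      ┃            
 ┃          │Score:                ┃            
━┗━━━━━━━━━━━━━━━━━━━━━━━━━━━━━━━━━┛━━┓         
 MusicSequencer                       ┃         
──────────────────────────────────────┨         
      ▼123456789012                   ┃         
  Bass·····█·█·█···                   ┃         
 HiHat·····█····█··                   ┃         
   Tom·····█··█·█··                   ┃         
 Snare█····█·······                   ┃         
                                      ┃         
                                      ┃         
                                      ┃         
                                      ┃         
━━━━━━━━━━━━━━━━━━━━━━━━━━━━━━━━━━━━━━┛         


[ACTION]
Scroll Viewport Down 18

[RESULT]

 ┃          │▓▓                    ┃            
 ┃          │                      ┃            
 ┃          │                      ┃            
 ┃          │                      ┃            
 ┃          │Score:                ┃            
━┗━━━━━━━━━━━━━━━━━━━━━━━━━━━━━━━━━┛━━┓         
 MusicSequencer                       ┃         
──────────────────────────────────────┨         
      ▼123456789012                   ┃         
  Bass·····█·█·█···                   ┃         
 HiHat·····█····█··                   ┃         
   Tom·····█··█·█··                   ┃         
 Snare█····█·······                   ┃         
                                      ┃         
                                      ┃         
                                      ┃         
                                      ┃         
━━━━━━━━━━━━━━━━━━━━━━━━━━━━━━━━━━━━━━┛         
                                                


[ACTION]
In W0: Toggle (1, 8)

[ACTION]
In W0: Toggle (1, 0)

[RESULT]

 ┃          │▓▓                    ┃            
 ┃          │                      ┃            
 ┃          │                      ┃            
 ┃          │                      ┃            
 ┃          │Score:                ┃            
━┗━━━━━━━━━━━━━━━━━━━━━━━━━━━━━━━━━┛━━┓         
 MusicSequencer                       ┃         
──────────────────────────────────────┨         
      ▼123456789012                   ┃         
  Bass·····█·█·█···                   ┃         
 HiHat█····█··█·█··                   ┃         
   Tom·····█··█·█··                   ┃         
 Snare█····█·······                   ┃         
                                      ┃         
                                      ┃         
                                      ┃         
                                      ┃         
━━━━━━━━━━━━━━━━━━━━━━━━━━━━━━━━━━━━━━┛         
                                                


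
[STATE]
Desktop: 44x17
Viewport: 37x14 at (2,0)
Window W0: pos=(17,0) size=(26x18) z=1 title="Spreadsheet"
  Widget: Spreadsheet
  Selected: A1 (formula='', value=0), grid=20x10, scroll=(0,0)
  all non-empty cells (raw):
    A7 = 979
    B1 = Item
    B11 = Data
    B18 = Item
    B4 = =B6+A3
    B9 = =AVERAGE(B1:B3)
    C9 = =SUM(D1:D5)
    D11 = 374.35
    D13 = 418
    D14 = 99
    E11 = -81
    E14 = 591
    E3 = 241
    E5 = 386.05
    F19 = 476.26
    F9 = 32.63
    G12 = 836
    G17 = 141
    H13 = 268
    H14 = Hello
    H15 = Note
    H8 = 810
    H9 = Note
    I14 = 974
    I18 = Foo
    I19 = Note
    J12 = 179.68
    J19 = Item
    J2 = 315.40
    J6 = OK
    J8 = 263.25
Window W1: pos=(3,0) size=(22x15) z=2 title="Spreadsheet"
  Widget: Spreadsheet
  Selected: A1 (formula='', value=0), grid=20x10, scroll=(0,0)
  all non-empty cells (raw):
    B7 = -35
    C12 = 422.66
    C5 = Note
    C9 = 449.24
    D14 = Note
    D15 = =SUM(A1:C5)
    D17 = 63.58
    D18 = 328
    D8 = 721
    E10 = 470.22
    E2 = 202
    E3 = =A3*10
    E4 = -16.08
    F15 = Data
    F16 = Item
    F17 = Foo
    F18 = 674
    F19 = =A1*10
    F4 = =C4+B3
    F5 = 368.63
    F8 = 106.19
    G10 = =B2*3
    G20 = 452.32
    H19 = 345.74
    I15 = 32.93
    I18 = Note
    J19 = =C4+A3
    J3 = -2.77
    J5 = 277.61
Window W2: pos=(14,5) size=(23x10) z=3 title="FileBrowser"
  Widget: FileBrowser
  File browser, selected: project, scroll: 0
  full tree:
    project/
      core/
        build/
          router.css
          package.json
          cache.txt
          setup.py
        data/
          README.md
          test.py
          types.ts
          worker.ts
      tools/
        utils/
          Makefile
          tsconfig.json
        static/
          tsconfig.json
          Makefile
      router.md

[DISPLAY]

 ┏━━━━━━━━━━━━━━━━━━━━┓━━━━━━━━━━━━━━
 ┃ Spreadsheet        ┃sheet         
 ┠────────────────────┨──────────────
 ┃A1:                 ┃              
 ┃       A       B    ┃A       B     
 ┃----------┏━━━━━━━━━━━━━━━━━━━━━┓--
 ┃  1      [┃ FileBrowser         ┃  
 ┃  2       ┠─────────────────────┨0 
 ┃  3       ┃> [-] project/       ┃0 
 ┃  4       ┃    [+] core/        ┃0 
 ┃  5       ┃    [+] tools/       ┃0 
 ┃  6       ┃    router.md        ┃0 
 ┃  7       ┃                     ┃0 
 ┃  8       ┃                     ┃0 


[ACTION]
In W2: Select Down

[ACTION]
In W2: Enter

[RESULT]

 ┏━━━━━━━━━━━━━━━━━━━━┓━━━━━━━━━━━━━━
 ┃ Spreadsheet        ┃sheet         
 ┠────────────────────┨──────────────
 ┃A1:                 ┃              
 ┃       A       B    ┃A       B     
 ┃----------┏━━━━━━━━━━━━━━━━━━━━━┓--
 ┃  1      [┃ FileBrowser         ┃  
 ┃  2       ┠─────────────────────┨0 
 ┃  3       ┃  [-] project/       ┃0 
 ┃  4       ┃  > [-] core/        ┃0 
 ┃  5       ┃      [+] build/     ┃0 
 ┃  6       ┃      [+] data/      ┃0 
 ┃  7       ┃    [+] tools/       ┃0 
 ┃  8       ┃    router.md        ┃0 


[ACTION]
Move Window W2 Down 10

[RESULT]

 ┏━━━━━━━━━━━━━━━━━━━━┓━━━━━━━━━━━━━━
 ┃ Spreadsheet        ┃sheet         
 ┠────────────────────┨──────────────
 ┃A1:                 ┃              
 ┃       A       B    ┃A       B     
 ┃--------------------┃--------------
 ┃  1      [0]       0┃  [0]Item     
 ┃  2       ┏━━━━━━━━━━━━━━━━━━━━━┓0 
 ┃  3       ┃ FileBrowser         ┃0 
 ┃  4       ┠─────────────────────┨0 
 ┃  5       ┃  [-] project/       ┃0 
 ┃  6       ┃  > [-] core/        ┃0 
 ┃  7       ┃      [+] build/     ┃0 
 ┃  8       ┃      [+] data/      ┃0 


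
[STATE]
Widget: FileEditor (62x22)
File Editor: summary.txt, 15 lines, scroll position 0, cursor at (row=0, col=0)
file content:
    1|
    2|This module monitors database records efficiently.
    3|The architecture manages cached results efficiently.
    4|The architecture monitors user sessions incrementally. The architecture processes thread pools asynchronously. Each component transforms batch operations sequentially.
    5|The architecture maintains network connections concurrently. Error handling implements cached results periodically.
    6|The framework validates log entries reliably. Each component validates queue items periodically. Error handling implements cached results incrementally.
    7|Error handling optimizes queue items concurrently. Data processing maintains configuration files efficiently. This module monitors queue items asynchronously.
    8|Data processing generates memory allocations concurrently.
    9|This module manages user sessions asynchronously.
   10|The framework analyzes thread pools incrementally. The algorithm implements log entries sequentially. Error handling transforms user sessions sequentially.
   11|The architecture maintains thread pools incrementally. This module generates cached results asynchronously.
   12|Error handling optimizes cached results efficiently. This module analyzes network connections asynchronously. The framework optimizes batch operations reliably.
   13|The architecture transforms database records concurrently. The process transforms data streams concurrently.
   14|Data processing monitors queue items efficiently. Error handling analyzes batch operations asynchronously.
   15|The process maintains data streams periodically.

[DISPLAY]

█                                                            ▲
This module monitors database records efficiently.           █
The architecture manages cached results efficiently.         ░
The architecture monitors user sessions incrementally. The ar░
The architecture maintains network connections concurrently. ░
The framework validates log entries reliably. Each component ░
Error handling optimizes queue items concurrently. Data proce░
Data processing generates memory allocations concurrently.   ░
This module manages user sessions asynchronously.            ░
The framework analyzes thread pools incrementally. The algori░
The architecture maintains thread pools incrementally. This m░
Error handling optimizes cached results efficiently. This mod░
The architecture transforms database records concurrently. Th░
Data processing monitors queue items efficiently. Error handl░
The process maintains data streams periodically.             ░
                                                             ░
                                                             ░
                                                             ░
                                                             ░
                                                             ░
                                                             ░
                                                             ▼


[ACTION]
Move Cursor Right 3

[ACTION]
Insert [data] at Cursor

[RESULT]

data█                                                        ▲
This module monitors database records efficiently.           █
The architecture manages cached results efficiently.         ░
The architecture monitors user sessions incrementally. The ar░
The architecture maintains network connections concurrently. ░
The framework validates log entries reliably. Each component ░
Error handling optimizes queue items concurrently. Data proce░
Data processing generates memory allocations concurrently.   ░
This module manages user sessions asynchronously.            ░
The framework analyzes thread pools incrementally. The algori░
The architecture maintains thread pools incrementally. This m░
Error handling optimizes cached results efficiently. This mod░
The architecture transforms database records concurrently. Th░
Data processing monitors queue items efficiently. Error handl░
The process maintains data streams periodically.             ░
                                                             ░
                                                             ░
                                                             ░
                                                             ░
                                                             ░
                                                             ░
                                                             ▼


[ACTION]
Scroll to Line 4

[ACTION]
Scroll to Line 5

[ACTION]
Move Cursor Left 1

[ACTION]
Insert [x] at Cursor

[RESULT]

datx█                                                        ▲
This module monitors database records efficiently.           █
The architecture manages cached results efficiently.         ░
The architecture monitors user sessions incrementally. The ar░
The architecture maintains network connections concurrently. ░
The framework validates log entries reliably. Each component ░
Error handling optimizes queue items concurrently. Data proce░
Data processing generates memory allocations concurrently.   ░
This module manages user sessions asynchronously.            ░
The framework analyzes thread pools incrementally. The algori░
The architecture maintains thread pools incrementally. This m░
Error handling optimizes cached results efficiently. This mod░
The architecture transforms database records concurrently. Th░
Data processing monitors queue items efficiently. Error handl░
The process maintains data streams periodically.             ░
                                                             ░
                                                             ░
                                                             ░
                                                             ░
                                                             ░
                                                             ░
                                                             ▼


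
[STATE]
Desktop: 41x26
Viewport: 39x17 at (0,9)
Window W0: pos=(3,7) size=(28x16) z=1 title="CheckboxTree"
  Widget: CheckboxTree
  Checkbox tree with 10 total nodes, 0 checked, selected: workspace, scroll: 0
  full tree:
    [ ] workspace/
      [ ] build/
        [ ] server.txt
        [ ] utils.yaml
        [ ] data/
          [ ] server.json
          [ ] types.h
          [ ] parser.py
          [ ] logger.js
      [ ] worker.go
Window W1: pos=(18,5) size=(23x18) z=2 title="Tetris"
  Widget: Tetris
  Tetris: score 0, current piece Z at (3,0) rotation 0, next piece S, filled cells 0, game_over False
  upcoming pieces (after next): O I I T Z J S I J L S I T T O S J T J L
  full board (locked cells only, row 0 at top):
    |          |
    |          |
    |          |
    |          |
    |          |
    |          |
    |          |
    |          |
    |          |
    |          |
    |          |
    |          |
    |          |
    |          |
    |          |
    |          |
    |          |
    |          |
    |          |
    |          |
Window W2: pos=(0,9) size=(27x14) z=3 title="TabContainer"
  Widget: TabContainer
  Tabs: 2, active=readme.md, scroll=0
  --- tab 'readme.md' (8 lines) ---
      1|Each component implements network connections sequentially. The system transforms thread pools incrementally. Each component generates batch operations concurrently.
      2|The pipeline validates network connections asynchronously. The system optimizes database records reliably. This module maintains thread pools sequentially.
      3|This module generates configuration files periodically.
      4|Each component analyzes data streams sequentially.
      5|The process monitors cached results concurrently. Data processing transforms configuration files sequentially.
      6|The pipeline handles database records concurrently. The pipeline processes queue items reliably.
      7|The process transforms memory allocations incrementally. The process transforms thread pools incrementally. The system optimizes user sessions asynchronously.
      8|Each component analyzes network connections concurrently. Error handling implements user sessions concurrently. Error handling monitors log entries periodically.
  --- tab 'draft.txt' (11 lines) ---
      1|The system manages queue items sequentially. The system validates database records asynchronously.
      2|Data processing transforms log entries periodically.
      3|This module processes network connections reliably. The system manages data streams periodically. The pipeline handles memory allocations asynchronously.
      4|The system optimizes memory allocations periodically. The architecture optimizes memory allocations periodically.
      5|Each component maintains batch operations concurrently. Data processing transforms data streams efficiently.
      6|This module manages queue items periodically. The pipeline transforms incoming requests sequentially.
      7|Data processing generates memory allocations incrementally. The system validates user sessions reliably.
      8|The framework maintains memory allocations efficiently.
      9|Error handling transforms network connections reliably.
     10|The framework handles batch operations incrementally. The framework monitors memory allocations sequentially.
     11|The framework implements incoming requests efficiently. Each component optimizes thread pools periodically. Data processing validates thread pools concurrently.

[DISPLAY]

┏━━━━━━━━━━━━━━━━━━━━━━━━━┓  │ ░░      
┃ TabContainer            ┃  │░░       
┠─────────────────────────┨  │         
┃[readme.md]│ draft.txt   ┃  │         
┃─────────────────────────┃  │         
┃Each component implements┃  │Score:   
┃The pipeline validates ne┃  │0        
┃This module generates con┃  │         
┃Each component analyzes d┃  │         
┃The process monitors cach┃  │         
┃The pipeline handles data┃  │         
┃The process transforms me┃  │         
┃Each component analyzes n┃  │         
┗━━━━━━━━━━━━━━━━━━━━━━━━━┛━━━━━━━━━━━━
                                       
                                       
                                       


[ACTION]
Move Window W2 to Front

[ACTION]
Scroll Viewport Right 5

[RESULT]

━━━━━━━━━━━━━━━━━━━━━━━━┓  │ ░░       ┃
TabContainer            ┃  │░░        ┃
────────────────────────┨  │          ┃
readme.md]│ draft.txt   ┃  │          ┃
────────────────────────┃  │          ┃
ach component implements┃  │Score:    ┃
he pipeline validates ne┃  │0         ┃
his module generates con┃  │          ┃
ach component analyzes d┃  │          ┃
he process monitors cach┃  │          ┃
he pipeline handles data┃  │          ┃
he process transforms me┃  │          ┃
ach component analyzes n┃  │          ┃
━━━━━━━━━━━━━━━━━━━━━━━━┛━━━━━━━━━━━━━┛
                                       
                                       
                                       
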